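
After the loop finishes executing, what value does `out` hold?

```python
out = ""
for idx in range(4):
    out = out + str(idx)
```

Let's trace through this code step by step.

Initialize: out = ''
Entering loop: for idx in range(4):
After iteration 1: idx = 0, out = '0'
After iteration 2: idx = 1, out = '01'
After iteration 3: idx = 2, out = '012'
After iteration 4: idx = 3, out = '0123'
Loop ends.

Final answer: '0123'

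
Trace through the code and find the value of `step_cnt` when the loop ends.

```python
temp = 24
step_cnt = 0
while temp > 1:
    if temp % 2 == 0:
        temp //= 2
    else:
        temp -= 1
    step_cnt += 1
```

Let's trace through this code step by step.

Initialize: temp = 24
Initialize: step_cnt = 0
Entering loop: while temp > 1:
After iteration 1: temp = 12, step_cnt = 1
After iteration 2: temp = 6, step_cnt = 2
After iteration 3: temp = 3, step_cnt = 3
After iteration 4: temp = 2, step_cnt = 4
After iteration 5: temp = 1, step_cnt = 5
Loop ends.

Final answer: 5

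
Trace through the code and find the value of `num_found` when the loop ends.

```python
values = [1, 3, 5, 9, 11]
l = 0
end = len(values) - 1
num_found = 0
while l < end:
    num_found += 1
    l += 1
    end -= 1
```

Let's trace through this code step by step.

Initialize: values = [1, 3, 5, 9, 11]
Initialize: l = 0
Initialize: end = 4
Initialize: num_found = 0
Entering loop: while l < end:
After iteration 1: l = 1, end = 3, num_found = 1
After iteration 2: l = 2, end = 2, num_found = 2
Loop ends.

Final answer: 2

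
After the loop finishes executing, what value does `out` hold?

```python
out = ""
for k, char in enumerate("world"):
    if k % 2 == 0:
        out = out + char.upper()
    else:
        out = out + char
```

Let's trace through this code step by step.

Initialize: out = ''
Entering loop: for k, char in enumerate("world"):
After iteration 1: k = 0, char = 'w', out = 'W'
After iteration 2: k = 1, char = 'o', out = 'Wo'
After iteration 3: k = 2, char = 'r', out = 'WoR'
After iteration 4: k = 3, char = 'l', out = 'WoRl'
After iteration 5: k = 4, char = 'd', out = 'WoRlD'
Loop ends.

Final answer: 'WoRlD'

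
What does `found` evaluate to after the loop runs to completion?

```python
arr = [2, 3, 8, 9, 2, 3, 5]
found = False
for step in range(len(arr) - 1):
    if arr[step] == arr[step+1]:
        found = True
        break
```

Let's trace through this code step by step.

Initialize: arr = [2, 3, 8, 9, 2, 3, 5]
Initialize: found = False
Entering loop: for step in range(len(arr) - 1):
After iteration 1: step = 0, found = False
After iteration 2: step = 1, found = False
After iteration 3: step = 2, found = False
After iteration 4: step = 3, found = False
After iteration 5: step = 4, found = False
After iteration 6: step = 5, found = False
Loop ends.

Final answer: False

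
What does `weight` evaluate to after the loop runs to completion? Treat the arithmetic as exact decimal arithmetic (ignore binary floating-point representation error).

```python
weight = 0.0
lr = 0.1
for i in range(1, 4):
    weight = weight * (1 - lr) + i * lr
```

Let's trace through this code step by step.

Initialize: weight = 0.0
Initialize: lr = 0.1
Entering loop: for i in range(1, 4):
After iteration 1: i = 1, weight = 0.1
After iteration 2: i = 2, weight = 0.29
After iteration 3: i = 3, weight = 0.561
Loop ends.

Final answer: 0.561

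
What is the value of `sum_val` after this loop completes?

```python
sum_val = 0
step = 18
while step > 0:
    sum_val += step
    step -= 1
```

Let's trace through this code step by step.

Initialize: sum_val = 0
Initialize: step = 18
Entering loop: while step > 0:
After iteration 1: sum_val = 18, step = 17
After iteration 2: sum_val = 35, step = 16
After iteration 3: sum_val = 51, step = 15
After iteration 4: sum_val = 66, step = 14
After iteration 5: sum_val = 80, step = 13
After iteration 6: sum_val = 93, step = 12
After iteration 7: sum_val = 105, step = 11
After iteration 8: sum_val = 116, step = 10
After iteration 9: sum_val = 126, step = 9
After iteration 10: sum_val = 135, step = 8
After iteration 11: sum_val = 143, step = 7
After iteration 12: sum_val = 150, step = 6
After iteration 13: sum_val = 156, step = 5
After iteration 14: sum_val = 161, step = 4
After iteration 15: sum_val = 165, step = 3
After iteration 16: sum_val = 168, step = 2
After iteration 17: sum_val = 170, step = 1
After iteration 18: sum_val = 171, step = 0
Loop ends.

Final answer: 171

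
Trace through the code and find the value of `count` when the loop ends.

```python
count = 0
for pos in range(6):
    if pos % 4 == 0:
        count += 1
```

Let's trace through this code step by step.

Initialize: count = 0
Entering loop: for pos in range(6):
After iteration 1: pos = 0, count = 1
After iteration 2: pos = 1, count = 1
After iteration 3: pos = 2, count = 1
After iteration 4: pos = 3, count = 1
After iteration 5: pos = 4, count = 2
After iteration 6: pos = 5, count = 2
Loop ends.

Final answer: 2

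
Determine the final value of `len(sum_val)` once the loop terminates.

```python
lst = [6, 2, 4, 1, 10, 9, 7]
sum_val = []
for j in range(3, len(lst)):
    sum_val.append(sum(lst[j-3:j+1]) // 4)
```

Let's trace through this code step by step.

Initialize: lst = [6, 2, 4, 1, 10, 9, 7]
Initialize: sum_val = []
Entering loop: for j in range(3, len(lst)):
After iteration 1: j = 3, sum_val = [3]
After iteration 2: j = 4, sum_val = [3, 4]
After iteration 3: j = 5, sum_val = [3, 4, 6]
After iteration 4: j = 6, sum_val = [3, 4, 6, 6]
Loop ends.
len(sum_val) = 4

Final answer: 4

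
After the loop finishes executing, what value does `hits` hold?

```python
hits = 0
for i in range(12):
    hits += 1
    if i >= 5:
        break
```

Let's trace through this code step by step.

Initialize: hits = 0
Entering loop: for i in range(12):
After iteration 1: i = 0, hits = 1
After iteration 2: i = 1, hits = 2
After iteration 3: i = 2, hits = 3
After iteration 4: i = 3, hits = 4
After iteration 5: i = 4, hits = 5
After iteration 6: i = 5, hits = 6
Loop ends.

Final answer: 6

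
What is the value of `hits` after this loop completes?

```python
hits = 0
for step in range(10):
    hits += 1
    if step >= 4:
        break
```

Let's trace through this code step by step.

Initialize: hits = 0
Entering loop: for step in range(10):
After iteration 1: step = 0, hits = 1
After iteration 2: step = 1, hits = 2
After iteration 3: step = 2, hits = 3
After iteration 4: step = 3, hits = 4
After iteration 5: step = 4, hits = 5
Loop ends.

Final answer: 5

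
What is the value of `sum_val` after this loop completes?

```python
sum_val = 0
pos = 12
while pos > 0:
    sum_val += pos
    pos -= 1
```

Let's trace through this code step by step.

Initialize: sum_val = 0
Initialize: pos = 12
Entering loop: while pos > 0:
After iteration 1: sum_val = 12, pos = 11
After iteration 2: sum_val = 23, pos = 10
After iteration 3: sum_val = 33, pos = 9
After iteration 4: sum_val = 42, pos = 8
After iteration 5: sum_val = 50, pos = 7
After iteration 6: sum_val = 57, pos = 6
After iteration 7: sum_val = 63, pos = 5
After iteration 8: sum_val = 68, pos = 4
After iteration 9: sum_val = 72, pos = 3
After iteration 10: sum_val = 75, pos = 2
After iteration 11: sum_val = 77, pos = 1
After iteration 12: sum_val = 78, pos = 0
Loop ends.

Final answer: 78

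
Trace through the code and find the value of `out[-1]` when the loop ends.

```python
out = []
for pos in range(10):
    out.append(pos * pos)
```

Let's trace through this code step by step.

Initialize: out = []
Entering loop: for pos in range(10):
After iteration 1: pos = 0, out = [0]
After iteration 2: pos = 1, out = [0, 1]
After iteration 3: pos = 2, out = [0, 1, 4]
After iteration 4: pos = 3, out = [0, 1, 4, 9]
After iteration 5: pos = 4, out = [0, 1, 4, 9, 16]
After iteration 6: pos = 5, out = [0, 1, 4, 9, 16, 25]
After iteration 7: pos = 6, out = [0, 1, 4, 9, 16, 25, 36]
After iteration 8: pos = 7, out = [0, 1, 4, 9, 16, 25, 36, 49]
After iteration 9: pos = 8, out = [0, 1, 4, 9, 16, 25, 36, 49, 64]
After iteration 10: pos = 9, out = [0, 1, 4, 9, 16, 25, 36, 49, 64, 81]
Loop ends.
out[-1] = 81

Final answer: 81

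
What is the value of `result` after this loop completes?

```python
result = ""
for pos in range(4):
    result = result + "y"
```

Let's trace through this code step by step.

Initialize: result = ''
Entering loop: for pos in range(4):
After iteration 1: pos = 0, result = 'y'
After iteration 2: pos = 1, result = 'yy'
After iteration 3: pos = 2, result = 'yyy'
After iteration 4: pos = 3, result = 'yyyy'
Loop ends.

Final answer: 'yyyy'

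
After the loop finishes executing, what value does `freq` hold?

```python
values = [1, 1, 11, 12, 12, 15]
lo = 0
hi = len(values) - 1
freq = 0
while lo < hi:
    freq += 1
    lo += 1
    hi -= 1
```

Let's trace through this code step by step.

Initialize: values = [1, 1, 11, 12, 12, 15]
Initialize: lo = 0
Initialize: hi = 5
Initialize: freq = 0
Entering loop: while lo < hi:
After iteration 1: lo = 1, hi = 4, freq = 1
After iteration 2: lo = 2, hi = 3, freq = 2
After iteration 3: lo = 3, hi = 2, freq = 3
Loop ends.

Final answer: 3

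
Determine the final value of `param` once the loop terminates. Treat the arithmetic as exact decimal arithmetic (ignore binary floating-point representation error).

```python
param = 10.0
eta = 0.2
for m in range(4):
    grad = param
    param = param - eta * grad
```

Let's trace through this code step by step.

Initialize: param = 10.0
Initialize: eta = 0.2
Entering loop: for m in range(4):
After iteration 1: m = 0, param = 8.0, grad = 10.0
After iteration 2: m = 1, param = 6.4, grad = 8.0
After iteration 3: m = 2, param = 5.12, grad = 6.4
After iteration 4: m = 3, param = 4.096, grad = 5.12
Loop ends.

Final answer: 4.096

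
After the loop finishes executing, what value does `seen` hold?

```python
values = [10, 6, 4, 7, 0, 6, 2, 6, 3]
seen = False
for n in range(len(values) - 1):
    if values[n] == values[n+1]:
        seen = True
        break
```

Let's trace through this code step by step.

Initialize: values = [10, 6, 4, 7, 0, 6, 2, 6, 3]
Initialize: seen = False
Entering loop: for n in range(len(values) - 1):
After iteration 1: n = 0, seen = False
After iteration 2: n = 1, seen = False
After iteration 3: n = 2, seen = False
After iteration 4: n = 3, seen = False
After iteration 5: n = 4, seen = False
After iteration 6: n = 5, seen = False
After iteration 7: n = 6, seen = False
After iteration 8: n = 7, seen = False
Loop ends.

Final answer: False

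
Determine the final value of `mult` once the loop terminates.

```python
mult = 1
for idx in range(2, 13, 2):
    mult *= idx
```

Let's trace through this code step by step.

Initialize: mult = 1
Entering loop: for idx in range(2, 13, 2):
After iteration 1: idx = 2, mult = 2
After iteration 2: idx = 4, mult = 8
After iteration 3: idx = 6, mult = 48
After iteration 4: idx = 8, mult = 384
After iteration 5: idx = 10, mult = 3840
After iteration 6: idx = 12, mult = 46080
Loop ends.

Final answer: 46080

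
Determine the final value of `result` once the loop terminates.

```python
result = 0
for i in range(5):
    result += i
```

Let's trace through this code step by step.

Initialize: result = 0
Entering loop: for i in range(5):
After iteration 1: i = 0, result = 0
After iteration 2: i = 1, result = 1
After iteration 3: i = 2, result = 3
After iteration 4: i = 3, result = 6
After iteration 5: i = 4, result = 10
Loop ends.

Final answer: 10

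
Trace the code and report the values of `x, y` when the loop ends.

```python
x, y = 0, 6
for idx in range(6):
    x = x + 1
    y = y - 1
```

Let's trace through this code step by step.

Initialize: x = 0
Initialize: y = 6
Entering loop: for idx in range(6):
After iteration 1: idx = 0, x = 1, y = 5
After iteration 2: idx = 1, x = 2, y = 4
After iteration 3: idx = 2, x = 3, y = 3
After iteration 4: idx = 3, x = 4, y = 2
After iteration 5: idx = 4, x = 5, y = 1
After iteration 6: idx = 5, x = 6, y = 0
Loop ends.

Final answer: 6, 0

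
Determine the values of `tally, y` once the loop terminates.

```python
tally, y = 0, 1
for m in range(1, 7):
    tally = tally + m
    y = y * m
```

Let's trace through this code step by step.

Initialize: tally = 0
Initialize: y = 1
Entering loop: for m in range(1, 7):
After iteration 1: m = 1, tally = 1, y = 1
After iteration 2: m = 2, tally = 3, y = 2
After iteration 3: m = 3, tally = 6, y = 6
After iteration 4: m = 4, tally = 10, y = 24
After iteration 5: m = 5, tally = 15, y = 120
After iteration 6: m = 6, tally = 21, y = 720
Loop ends.

Final answer: 21, 720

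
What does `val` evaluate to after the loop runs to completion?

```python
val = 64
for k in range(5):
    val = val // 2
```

Let's trace through this code step by step.

Initialize: val = 64
Entering loop: for k in range(5):
After iteration 1: k = 0, val = 32
After iteration 2: k = 1, val = 16
After iteration 3: k = 2, val = 8
After iteration 4: k = 3, val = 4
After iteration 5: k = 4, val = 2
Loop ends.

Final answer: 2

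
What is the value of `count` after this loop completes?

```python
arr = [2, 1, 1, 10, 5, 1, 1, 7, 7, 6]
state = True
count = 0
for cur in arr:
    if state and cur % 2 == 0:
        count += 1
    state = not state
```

Let's trace through this code step by step.

Initialize: arr = [2, 1, 1, 10, 5, 1, 1, 7, 7, 6]
Initialize: state = True
Initialize: count = 0
Entering loop: for cur in arr:
After iteration 1: cur = 2, state = False, count = 1
After iteration 2: cur = 1, state = True, count = 1
After iteration 3: cur = 1, state = False, count = 1
After iteration 4: cur = 10, state = True, count = 1
After iteration 5: cur = 5, state = False, count = 1
After iteration 6: cur = 1, state = True, count = 1
After iteration 7: cur = 1, state = False, count = 1
After iteration 8: cur = 7, state = True, count = 1
After iteration 9: cur = 7, state = False, count = 1
After iteration 10: cur = 6, state = True, count = 1
Loop ends.

Final answer: 1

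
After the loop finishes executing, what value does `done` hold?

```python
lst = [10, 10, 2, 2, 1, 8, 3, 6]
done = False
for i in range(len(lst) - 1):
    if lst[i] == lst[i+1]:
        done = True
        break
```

Let's trace through this code step by step.

Initialize: lst = [10, 10, 2, 2, 1, 8, 3, 6]
Initialize: done = False
Entering loop: for i in range(len(lst) - 1):
After iteration 1: i = 0, done = True
Loop ends.

Final answer: True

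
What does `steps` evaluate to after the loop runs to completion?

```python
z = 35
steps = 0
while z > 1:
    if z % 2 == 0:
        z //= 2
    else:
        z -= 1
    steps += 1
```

Let's trace through this code step by step.

Initialize: z = 35
Initialize: steps = 0
Entering loop: while z > 1:
After iteration 1: z = 34, steps = 1
After iteration 2: z = 17, steps = 2
After iteration 3: z = 16, steps = 3
After iteration 4: z = 8, steps = 4
After iteration 5: z = 4, steps = 5
After iteration 6: z = 2, steps = 6
After iteration 7: z = 1, steps = 7
Loop ends.

Final answer: 7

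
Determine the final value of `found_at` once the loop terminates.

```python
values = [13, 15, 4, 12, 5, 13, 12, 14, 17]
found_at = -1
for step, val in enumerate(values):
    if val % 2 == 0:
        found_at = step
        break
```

Let's trace through this code step by step.

Initialize: values = [13, 15, 4, 12, 5, 13, 12, 14, 17]
Initialize: found_at = -1
Entering loop: for step, val in enumerate(values):
After iteration 1: step = 0, val = 13, found_at = -1
After iteration 2: step = 1, val = 15, found_at = -1
After iteration 3: step = 2, val = 4, found_at = 2
Loop ends.

Final answer: 2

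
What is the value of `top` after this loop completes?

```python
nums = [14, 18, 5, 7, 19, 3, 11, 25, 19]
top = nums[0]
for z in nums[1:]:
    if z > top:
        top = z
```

Let's trace through this code step by step.

Initialize: nums = [14, 18, 5, 7, 19, 3, 11, 25, 19]
Initialize: top = 14
Entering loop: for z in nums[1:]:
After iteration 1: z = 18, top = 18
After iteration 2: z = 5, top = 18
After iteration 3: z = 7, top = 18
After iteration 4: z = 19, top = 19
After iteration 5: z = 3, top = 19
After iteration 6: z = 11, top = 19
After iteration 7: z = 25, top = 25
After iteration 8: z = 19, top = 25
Loop ends.

Final answer: 25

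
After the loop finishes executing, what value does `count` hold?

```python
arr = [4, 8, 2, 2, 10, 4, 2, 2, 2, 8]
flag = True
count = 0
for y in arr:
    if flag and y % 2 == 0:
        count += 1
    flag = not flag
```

Let's trace through this code step by step.

Initialize: arr = [4, 8, 2, 2, 10, 4, 2, 2, 2, 8]
Initialize: flag = True
Initialize: count = 0
Entering loop: for y in arr:
After iteration 1: y = 4, flag = False, count = 1
After iteration 2: y = 8, flag = True, count = 1
After iteration 3: y = 2, flag = False, count = 2
After iteration 4: y = 2, flag = True, count = 2
After iteration 5: y = 10, flag = False, count = 3
After iteration 6: y = 4, flag = True, count = 3
After iteration 7: y = 2, flag = False, count = 4
After iteration 8: y = 2, flag = True, count = 4
After iteration 9: y = 2, flag = False, count = 5
After iteration 10: y = 8, flag = True, count = 5
Loop ends.

Final answer: 5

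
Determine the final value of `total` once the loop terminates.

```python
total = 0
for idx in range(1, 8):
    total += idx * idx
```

Let's trace through this code step by step.

Initialize: total = 0
Entering loop: for idx in range(1, 8):
After iteration 1: idx = 1, total = 1
After iteration 2: idx = 2, total = 5
After iteration 3: idx = 3, total = 14
After iteration 4: idx = 4, total = 30
After iteration 5: idx = 5, total = 55
After iteration 6: idx = 6, total = 91
After iteration 7: idx = 7, total = 140
Loop ends.

Final answer: 140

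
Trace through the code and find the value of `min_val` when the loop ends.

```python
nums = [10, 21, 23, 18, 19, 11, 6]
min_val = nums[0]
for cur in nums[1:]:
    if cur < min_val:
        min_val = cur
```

Let's trace through this code step by step.

Initialize: nums = [10, 21, 23, 18, 19, 11, 6]
Initialize: min_val = 10
Entering loop: for cur in nums[1:]:
After iteration 1: cur = 21, min_val = 10
After iteration 2: cur = 23, min_val = 10
After iteration 3: cur = 18, min_val = 10
After iteration 4: cur = 19, min_val = 10
After iteration 5: cur = 11, min_val = 10
After iteration 6: cur = 6, min_val = 6
Loop ends.

Final answer: 6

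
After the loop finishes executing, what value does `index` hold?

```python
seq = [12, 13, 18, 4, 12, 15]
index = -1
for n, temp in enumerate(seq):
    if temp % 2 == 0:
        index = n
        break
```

Let's trace through this code step by step.

Initialize: seq = [12, 13, 18, 4, 12, 15]
Initialize: index = -1
Entering loop: for n, temp in enumerate(seq):
After iteration 1: n = 0, temp = 12, index = 0
Loop ends.

Final answer: 0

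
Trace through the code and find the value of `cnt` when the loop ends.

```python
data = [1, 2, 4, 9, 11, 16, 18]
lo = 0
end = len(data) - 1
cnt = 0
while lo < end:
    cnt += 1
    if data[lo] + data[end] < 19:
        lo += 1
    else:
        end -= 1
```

Let's trace through this code step by step.

Initialize: data = [1, 2, 4, 9, 11, 16, 18]
Initialize: lo = 0
Initialize: end = 6
Initialize: cnt = 0
Entering loop: while lo < end:
After iteration 1: lo = 0, end = 5, cnt = 1
After iteration 2: lo = 1, end = 5, cnt = 2
After iteration 3: lo = 2, end = 5, cnt = 3
After iteration 4: lo = 2, end = 4, cnt = 4
After iteration 5: lo = 3, end = 4, cnt = 5
After iteration 6: lo = 3, end = 3, cnt = 6
Loop ends.

Final answer: 6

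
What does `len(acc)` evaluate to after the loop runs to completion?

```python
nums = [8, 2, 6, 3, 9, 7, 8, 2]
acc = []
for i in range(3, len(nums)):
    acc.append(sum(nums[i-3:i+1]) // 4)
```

Let's trace through this code step by step.

Initialize: nums = [8, 2, 6, 3, 9, 7, 8, 2]
Initialize: acc = []
Entering loop: for i in range(3, len(nums)):
After iteration 1: i = 3, acc = [4]
After iteration 2: i = 4, acc = [4, 5]
After iteration 3: i = 5, acc = [4, 5, 6]
After iteration 4: i = 6, acc = [4, 5, 6, 6]
After iteration 5: i = 7, acc = [4, 5, 6, 6, 6]
Loop ends.
len(acc) = 5

Final answer: 5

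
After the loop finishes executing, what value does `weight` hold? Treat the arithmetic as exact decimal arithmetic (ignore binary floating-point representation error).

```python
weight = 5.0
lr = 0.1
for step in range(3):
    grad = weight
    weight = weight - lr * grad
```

Let's trace through this code step by step.

Initialize: weight = 5.0
Initialize: lr = 0.1
Entering loop: for step in range(3):
After iteration 1: step = 0, weight = 4.5, grad = 5.0
After iteration 2: step = 1, weight = 4.05, grad = 4.5
After iteration 3: step = 2, weight = 3.645, grad = 4.05
Loop ends.

Final answer: 3.645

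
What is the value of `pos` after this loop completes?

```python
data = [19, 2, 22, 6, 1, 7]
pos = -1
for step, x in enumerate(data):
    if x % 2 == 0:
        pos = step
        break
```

Let's trace through this code step by step.

Initialize: data = [19, 2, 22, 6, 1, 7]
Initialize: pos = -1
Entering loop: for step, x in enumerate(data):
After iteration 1: step = 0, x = 19, pos = -1
After iteration 2: step = 1, x = 2, pos = 1
Loop ends.

Final answer: 1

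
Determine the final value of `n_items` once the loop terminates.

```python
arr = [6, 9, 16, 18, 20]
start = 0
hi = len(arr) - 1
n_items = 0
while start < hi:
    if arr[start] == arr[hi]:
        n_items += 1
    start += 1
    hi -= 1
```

Let's trace through this code step by step.

Initialize: arr = [6, 9, 16, 18, 20]
Initialize: start = 0
Initialize: hi = 4
Initialize: n_items = 0
Entering loop: while start < hi:
After iteration 1: start = 1, hi = 3, n_items = 0
After iteration 2: start = 2, hi = 2, n_items = 0
Loop ends.

Final answer: 0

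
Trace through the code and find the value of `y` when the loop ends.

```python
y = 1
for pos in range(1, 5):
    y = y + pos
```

Let's trace through this code step by step.

Initialize: y = 1
Entering loop: for pos in range(1, 5):
After iteration 1: pos = 1, y = 2
After iteration 2: pos = 2, y = 4
After iteration 3: pos = 3, y = 7
After iteration 4: pos = 4, y = 11
Loop ends.

Final answer: 11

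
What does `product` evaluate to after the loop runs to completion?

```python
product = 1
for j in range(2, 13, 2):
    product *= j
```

Let's trace through this code step by step.

Initialize: product = 1
Entering loop: for j in range(2, 13, 2):
After iteration 1: j = 2, product = 2
After iteration 2: j = 4, product = 8
After iteration 3: j = 6, product = 48
After iteration 4: j = 8, product = 384
After iteration 5: j = 10, product = 3840
After iteration 6: j = 12, product = 46080
Loop ends.

Final answer: 46080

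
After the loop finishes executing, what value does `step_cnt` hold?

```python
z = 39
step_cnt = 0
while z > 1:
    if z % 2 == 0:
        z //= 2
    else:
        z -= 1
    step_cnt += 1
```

Let's trace through this code step by step.

Initialize: z = 39
Initialize: step_cnt = 0
Entering loop: while z > 1:
After iteration 1: z = 38, step_cnt = 1
After iteration 2: z = 19, step_cnt = 2
After iteration 3: z = 18, step_cnt = 3
After iteration 4: z = 9, step_cnt = 4
After iteration 5: z = 8, step_cnt = 5
After iteration 6: z = 4, step_cnt = 6
After iteration 7: z = 2, step_cnt = 7
After iteration 8: z = 1, step_cnt = 8
Loop ends.

Final answer: 8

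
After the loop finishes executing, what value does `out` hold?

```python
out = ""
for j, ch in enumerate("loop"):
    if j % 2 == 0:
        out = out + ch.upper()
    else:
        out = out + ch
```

Let's trace through this code step by step.

Initialize: out = ''
Entering loop: for j, ch in enumerate("loop"):
After iteration 1: j = 0, ch = 'l', out = 'L'
After iteration 2: j = 1, ch = 'o', out = 'Lo'
After iteration 3: j = 2, ch = 'o', out = 'LoO'
After iteration 4: j = 3, ch = 'p', out = 'LoOp'
Loop ends.

Final answer: 'LoOp'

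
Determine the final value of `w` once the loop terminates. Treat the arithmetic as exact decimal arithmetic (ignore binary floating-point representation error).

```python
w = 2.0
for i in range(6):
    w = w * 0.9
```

Let's trace through this code step by step.

Initialize: w = 2.0
Entering loop: for i in range(6):
After iteration 1: i = 0, w = 1.8
After iteration 2: i = 1, w = 1.62
After iteration 3: i = 2, w = 1.458
After iteration 4: i = 3, w = 1.3122
After iteration 5: i = 4, w = 1.18098
After iteration 6: i = 5, w = 1.062882
Loop ends.

Final answer: 1.062882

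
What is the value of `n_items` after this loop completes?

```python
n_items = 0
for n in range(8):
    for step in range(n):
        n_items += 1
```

Let's trace through this code step by step.

Initialize: n_items = 0
Entering loop: for n in range(8):
After iteration 1: n = 0, n_items = 0
After iteration 2: n = 1, n_items = 1, step = 0
After iteration 3: n = 2, n_items = 3, step = 1
After iteration 4: n = 3, n_items = 6, step = 2
After iteration 5: n = 4, n_items = 10, step = 3
After iteration 6: n = 5, n_items = 15, step = 4
After iteration 7: n = 6, n_items = 21, step = 5
After iteration 8: n = 7, n_items = 28, step = 6
Loop ends.

Final answer: 28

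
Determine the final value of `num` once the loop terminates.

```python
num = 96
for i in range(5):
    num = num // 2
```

Let's trace through this code step by step.

Initialize: num = 96
Entering loop: for i in range(5):
After iteration 1: i = 0, num = 48
After iteration 2: i = 1, num = 24
After iteration 3: i = 2, num = 12
After iteration 4: i = 3, num = 6
After iteration 5: i = 4, num = 3
Loop ends.

Final answer: 3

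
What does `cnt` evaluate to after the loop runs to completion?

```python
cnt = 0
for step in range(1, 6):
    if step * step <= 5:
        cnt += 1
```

Let's trace through this code step by step.

Initialize: cnt = 0
Entering loop: for step in range(1, 6):
After iteration 1: step = 1, cnt = 1
After iteration 2: step = 2, cnt = 2
After iteration 3: step = 3, cnt = 2
After iteration 4: step = 4, cnt = 2
After iteration 5: step = 5, cnt = 2
Loop ends.

Final answer: 2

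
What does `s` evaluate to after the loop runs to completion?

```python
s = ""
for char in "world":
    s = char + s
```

Let's trace through this code step by step.

Initialize: s = ''
Entering loop: for char in "world":
After iteration 1: char = 'w', s = 'w'
After iteration 2: char = 'o', s = 'ow'
After iteration 3: char = 'r', s = 'row'
After iteration 4: char = 'l', s = 'lrow'
After iteration 5: char = 'd', s = 'dlrow'
Loop ends.

Final answer: 'dlrow'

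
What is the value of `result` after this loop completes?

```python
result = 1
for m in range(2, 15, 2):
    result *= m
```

Let's trace through this code step by step.

Initialize: result = 1
Entering loop: for m in range(2, 15, 2):
After iteration 1: m = 2, result = 2
After iteration 2: m = 4, result = 8
After iteration 3: m = 6, result = 48
After iteration 4: m = 8, result = 384
After iteration 5: m = 10, result = 3840
After iteration 6: m = 12, result = 46080
After iteration 7: m = 14, result = 645120
Loop ends.

Final answer: 645120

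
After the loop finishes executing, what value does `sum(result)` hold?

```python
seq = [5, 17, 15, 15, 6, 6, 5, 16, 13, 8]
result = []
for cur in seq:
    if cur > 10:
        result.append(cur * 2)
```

Let's trace through this code step by step.

Initialize: seq = [5, 17, 15, 15, 6, 6, 5, 16, 13, 8]
Initialize: result = []
Entering loop: for cur in seq:
After iteration 1: cur = 5, result = []
After iteration 2: cur = 17, result = [34]
After iteration 3: cur = 15, result = [34, 30]
After iteration 4: cur = 15, result = [34, 30, 30]
After iteration 5: cur = 6, result = [34, 30, 30]
After iteration 6: cur = 6, result = [34, 30, 30]
After iteration 7: cur = 5, result = [34, 30, 30]
After iteration 8: cur = 16, result = [34, 30, 30, 32]
After iteration 9: cur = 13, result = [34, 30, 30, 32, 26]
After iteration 10: cur = 8, result = [34, 30, 30, 32, 26]
Loop ends.
sum(result) = 152

Final answer: 152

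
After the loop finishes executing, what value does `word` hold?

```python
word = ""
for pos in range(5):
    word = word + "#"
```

Let's trace through this code step by step.

Initialize: word = ''
Entering loop: for pos in range(5):
After iteration 1: pos = 0, word = '#'
After iteration 2: pos = 1, word = '##'
After iteration 3: pos = 2, word = '###'
After iteration 4: pos = 3, word = '####'
After iteration 5: pos = 4, word = '#####'
Loop ends.

Final answer: '#####'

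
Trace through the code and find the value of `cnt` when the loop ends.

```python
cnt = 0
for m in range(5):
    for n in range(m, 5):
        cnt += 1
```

Let's trace through this code step by step.

Initialize: cnt = 0
Entering loop: for m in range(5):
After iteration 1: m = 0, cnt = 5
After iteration 2: m = 1, cnt = 9
After iteration 3: m = 2, cnt = 12
After iteration 4: m = 3, cnt = 14
After iteration 5: m = 4, cnt = 15
Loop ends.

Final answer: 15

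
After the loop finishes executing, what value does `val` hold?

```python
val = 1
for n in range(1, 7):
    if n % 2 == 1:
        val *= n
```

Let's trace through this code step by step.

Initialize: val = 1
Entering loop: for n in range(1, 7):
After iteration 1: n = 1, val = 1
After iteration 2: n = 2, val = 1
After iteration 3: n = 3, val = 3
After iteration 4: n = 4, val = 3
After iteration 5: n = 5, val = 15
After iteration 6: n = 6, val = 15
Loop ends.

Final answer: 15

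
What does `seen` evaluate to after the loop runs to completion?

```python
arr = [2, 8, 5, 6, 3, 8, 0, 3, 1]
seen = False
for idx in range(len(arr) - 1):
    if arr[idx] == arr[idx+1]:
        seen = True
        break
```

Let's trace through this code step by step.

Initialize: arr = [2, 8, 5, 6, 3, 8, 0, 3, 1]
Initialize: seen = False
Entering loop: for idx in range(len(arr) - 1):
After iteration 1: idx = 0, seen = False
After iteration 2: idx = 1, seen = False
After iteration 3: idx = 2, seen = False
After iteration 4: idx = 3, seen = False
After iteration 5: idx = 4, seen = False
After iteration 6: idx = 5, seen = False
After iteration 7: idx = 6, seen = False
After iteration 8: idx = 7, seen = False
Loop ends.

Final answer: False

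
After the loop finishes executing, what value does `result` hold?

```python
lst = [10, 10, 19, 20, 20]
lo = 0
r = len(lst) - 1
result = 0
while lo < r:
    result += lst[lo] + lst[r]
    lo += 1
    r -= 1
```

Let's trace through this code step by step.

Initialize: lst = [10, 10, 19, 20, 20]
Initialize: lo = 0
Initialize: r = 4
Initialize: result = 0
Entering loop: while lo < r:
After iteration 1: lo = 1, r = 3, result = 30
After iteration 2: lo = 2, r = 2, result = 60
Loop ends.

Final answer: 60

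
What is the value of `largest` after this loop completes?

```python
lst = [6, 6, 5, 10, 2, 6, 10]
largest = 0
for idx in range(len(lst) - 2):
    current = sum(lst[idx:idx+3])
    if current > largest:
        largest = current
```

Let's trace through this code step by step.

Initialize: lst = [6, 6, 5, 10, 2, 6, 10]
Initialize: largest = 0
Entering loop: for idx in range(len(lst) - 2):
After iteration 1: idx = 0, largest = 17, current = 17
After iteration 2: idx = 1, largest = 21, current = 21
After iteration 3: idx = 2, largest = 21, current = 17
After iteration 4: idx = 3, largest = 21, current = 18
After iteration 5: idx = 4, largest = 21, current = 18
Loop ends.

Final answer: 21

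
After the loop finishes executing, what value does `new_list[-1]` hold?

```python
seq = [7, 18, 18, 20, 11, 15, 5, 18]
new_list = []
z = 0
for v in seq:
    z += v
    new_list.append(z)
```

Let's trace through this code step by step.

Initialize: seq = [7, 18, 18, 20, 11, 15, 5, 18]
Initialize: new_list = []
Initialize: z = 0
Entering loop: for v in seq:
After iteration 1: v = 7, new_list = [7], z = 7
After iteration 2: v = 18, new_list = [7, 25], z = 25
After iteration 3: v = 18, new_list = [7, 25, 43], z = 43
After iteration 4: v = 20, new_list = [7, 25, 43, 63], z = 63
After iteration 5: v = 11, new_list = [7, 25, 43, 63, 74], z = 74
After iteration 6: v = 15, new_list = [7, 25, 43, 63, 74, 89], z = 89
After iteration 7: v = 5, new_list = [7, 25, 43, 63, 74, 89, 94], z = 94
After iteration 8: v = 18, new_list = [7, 25, 43, 63, 74, 89, 94, 112], z = 112
Loop ends.
new_list[-1] = 112

Final answer: 112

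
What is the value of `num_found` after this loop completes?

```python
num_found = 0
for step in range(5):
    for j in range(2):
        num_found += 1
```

Let's trace through this code step by step.

Initialize: num_found = 0
Entering loop: for step in range(5):
After iteration 1: step = 0, num_found = 2
After iteration 2: step = 1, num_found = 4
After iteration 3: step = 2, num_found = 6
After iteration 4: step = 3, num_found = 8
After iteration 5: step = 4, num_found = 10
Loop ends.

Final answer: 10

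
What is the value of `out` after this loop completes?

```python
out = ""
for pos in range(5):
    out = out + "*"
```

Let's trace through this code step by step.

Initialize: out = ''
Entering loop: for pos in range(5):
After iteration 1: pos = 0, out = '*'
After iteration 2: pos = 1, out = '**'
After iteration 3: pos = 2, out = '***'
After iteration 4: pos = 3, out = '****'
After iteration 5: pos = 4, out = '*****'
Loop ends.

Final answer: '*****'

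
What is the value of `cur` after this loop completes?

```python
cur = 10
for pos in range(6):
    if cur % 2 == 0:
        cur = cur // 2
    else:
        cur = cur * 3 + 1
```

Let's trace through this code step by step.

Initialize: cur = 10
Entering loop: for pos in range(6):
After iteration 1: pos = 0, cur = 5
After iteration 2: pos = 1, cur = 16
After iteration 3: pos = 2, cur = 8
After iteration 4: pos = 3, cur = 4
After iteration 5: pos = 4, cur = 2
After iteration 6: pos = 5, cur = 1
Loop ends.

Final answer: 1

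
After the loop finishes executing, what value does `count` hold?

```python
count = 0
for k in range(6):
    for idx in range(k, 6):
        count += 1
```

Let's trace through this code step by step.

Initialize: count = 0
Entering loop: for k in range(6):
After iteration 1: k = 0, count = 6
After iteration 2: k = 1, count = 11
After iteration 3: k = 2, count = 15
After iteration 4: k = 3, count = 18
After iteration 5: k = 4, count = 20
After iteration 6: k = 5, count = 21
Loop ends.

Final answer: 21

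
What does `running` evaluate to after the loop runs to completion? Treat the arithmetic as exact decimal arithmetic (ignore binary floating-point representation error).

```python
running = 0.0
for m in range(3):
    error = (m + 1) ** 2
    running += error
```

Let's trace through this code step by step.

Initialize: running = 0.0
Entering loop: for m in range(3):
After iteration 1: m = 0, running = 1.0, error = 1
After iteration 2: m = 1, running = 5.0, error = 4
After iteration 3: m = 2, running = 14.0, error = 9
Loop ends.

Final answer: 14.0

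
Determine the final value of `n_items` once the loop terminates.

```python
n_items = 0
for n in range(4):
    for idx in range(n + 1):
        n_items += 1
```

Let's trace through this code step by step.

Initialize: n_items = 0
Entering loop: for n in range(4):
After iteration 1: n = 0, n_items = 1, idx = 0
After iteration 2: n = 1, n_items = 3, idx = 1
After iteration 3: n = 2, n_items = 6, idx = 2
After iteration 4: n = 3, n_items = 10, idx = 3
Loop ends.

Final answer: 10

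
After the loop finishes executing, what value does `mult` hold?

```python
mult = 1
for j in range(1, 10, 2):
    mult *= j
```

Let's trace through this code step by step.

Initialize: mult = 1
Entering loop: for j in range(1, 10, 2):
After iteration 1: j = 1, mult = 1
After iteration 2: j = 3, mult = 3
After iteration 3: j = 5, mult = 15
After iteration 4: j = 7, mult = 105
After iteration 5: j = 9, mult = 945
Loop ends.

Final answer: 945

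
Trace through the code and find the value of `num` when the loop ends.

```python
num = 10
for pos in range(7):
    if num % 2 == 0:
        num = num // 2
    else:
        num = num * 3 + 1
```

Let's trace through this code step by step.

Initialize: num = 10
Entering loop: for pos in range(7):
After iteration 1: pos = 0, num = 5
After iteration 2: pos = 1, num = 16
After iteration 3: pos = 2, num = 8
After iteration 4: pos = 3, num = 4
After iteration 5: pos = 4, num = 2
After iteration 6: pos = 5, num = 1
After iteration 7: pos = 6, num = 4
Loop ends.

Final answer: 4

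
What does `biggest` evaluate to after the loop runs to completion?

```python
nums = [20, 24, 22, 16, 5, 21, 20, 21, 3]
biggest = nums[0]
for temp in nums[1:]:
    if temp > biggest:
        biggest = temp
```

Let's trace through this code step by step.

Initialize: nums = [20, 24, 22, 16, 5, 21, 20, 21, 3]
Initialize: biggest = 20
Entering loop: for temp in nums[1:]:
After iteration 1: temp = 24, biggest = 24
After iteration 2: temp = 22, biggest = 24
After iteration 3: temp = 16, biggest = 24
After iteration 4: temp = 5, biggest = 24
After iteration 5: temp = 21, biggest = 24
After iteration 6: temp = 20, biggest = 24
After iteration 7: temp = 21, biggest = 24
After iteration 8: temp = 3, biggest = 24
Loop ends.

Final answer: 24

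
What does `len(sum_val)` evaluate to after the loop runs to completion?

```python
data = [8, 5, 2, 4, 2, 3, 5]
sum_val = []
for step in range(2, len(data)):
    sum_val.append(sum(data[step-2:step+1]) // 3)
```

Let's trace through this code step by step.

Initialize: data = [8, 5, 2, 4, 2, 3, 5]
Initialize: sum_val = []
Entering loop: for step in range(2, len(data)):
After iteration 1: step = 2, sum_val = [5]
After iteration 2: step = 3, sum_val = [5, 3]
After iteration 3: step = 4, sum_val = [5, 3, 2]
After iteration 4: step = 5, sum_val = [5, 3, 2, 3]
After iteration 5: step = 6, sum_val = [5, 3, 2, 3, 3]
Loop ends.
len(sum_val) = 5

Final answer: 5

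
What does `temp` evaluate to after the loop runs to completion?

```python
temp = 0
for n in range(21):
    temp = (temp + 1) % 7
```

Let's trace through this code step by step.

Initialize: temp = 0
Entering loop: for n in range(21):
After iteration 1: n = 0, temp = 1
After iteration 2: n = 1, temp = 2
After iteration 3: n = 2, temp = 3
After iteration 4: n = 3, temp = 4
After iteration 5: n = 4, temp = 5
After iteration 6: n = 5, temp = 6
After iteration 7: n = 6, temp = 0
After iteration 8: n = 7, temp = 1
After iteration 9: n = 8, temp = 2
After iteration 10: n = 9, temp = 3
After iteration 11: n = 10, temp = 4
After iteration 12: n = 11, temp = 5
After iteration 13: n = 12, temp = 6
After iteration 14: n = 13, temp = 0
After iteration 15: n = 14, temp = 1
After iteration 16: n = 15, temp = 2
After iteration 17: n = 16, temp = 3
After iteration 18: n = 17, temp = 4
After iteration 19: n = 18, temp = 5
After iteration 20: n = 19, temp = 6
After iteration 21: n = 20, temp = 0
Loop ends.

Final answer: 0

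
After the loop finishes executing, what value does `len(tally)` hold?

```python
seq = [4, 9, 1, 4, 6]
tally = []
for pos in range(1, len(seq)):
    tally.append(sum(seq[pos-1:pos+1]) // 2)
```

Let's trace through this code step by step.

Initialize: seq = [4, 9, 1, 4, 6]
Initialize: tally = []
Entering loop: for pos in range(1, len(seq)):
After iteration 1: pos = 1, tally = [6]
After iteration 2: pos = 2, tally = [6, 5]
After iteration 3: pos = 3, tally = [6, 5, 2]
After iteration 4: pos = 4, tally = [6, 5, 2, 5]
Loop ends.
len(tally) = 4

Final answer: 4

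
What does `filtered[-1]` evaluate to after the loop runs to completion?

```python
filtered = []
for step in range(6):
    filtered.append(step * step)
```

Let's trace through this code step by step.

Initialize: filtered = []
Entering loop: for step in range(6):
After iteration 1: step = 0, filtered = [0]
After iteration 2: step = 1, filtered = [0, 1]
After iteration 3: step = 2, filtered = [0, 1, 4]
After iteration 4: step = 3, filtered = [0, 1, 4, 9]
After iteration 5: step = 4, filtered = [0, 1, 4, 9, 16]
After iteration 6: step = 5, filtered = [0, 1, 4, 9, 16, 25]
Loop ends.
filtered[-1] = 25

Final answer: 25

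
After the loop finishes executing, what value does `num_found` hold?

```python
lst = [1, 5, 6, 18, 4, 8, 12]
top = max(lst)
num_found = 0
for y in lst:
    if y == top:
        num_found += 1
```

Let's trace through this code step by step.

Initialize: lst = [1, 5, 6, 18, 4, 8, 12]
Initialize: top = 18
Initialize: num_found = 0
Entering loop: for y in lst:
After iteration 1: y = 1, num_found = 0
After iteration 2: y = 5, num_found = 0
After iteration 3: y = 6, num_found = 0
After iteration 4: y = 18, num_found = 1
After iteration 5: y = 4, num_found = 1
After iteration 6: y = 8, num_found = 1
After iteration 7: y = 12, num_found = 1
Loop ends.

Final answer: 1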